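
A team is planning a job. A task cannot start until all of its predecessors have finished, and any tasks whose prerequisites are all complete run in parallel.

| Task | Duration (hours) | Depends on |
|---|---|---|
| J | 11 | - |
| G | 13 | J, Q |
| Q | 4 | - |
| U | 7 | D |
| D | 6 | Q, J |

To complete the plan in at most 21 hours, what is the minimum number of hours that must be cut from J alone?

3

Current finish: 24 hours; target: 21.
J is on every critical path, so each hour cut from J cuts the finish by one (this holds down to a finish of 17).
Need 24 − 21 = 3 hours off J → J becomes 8 hours, finish becomes 21.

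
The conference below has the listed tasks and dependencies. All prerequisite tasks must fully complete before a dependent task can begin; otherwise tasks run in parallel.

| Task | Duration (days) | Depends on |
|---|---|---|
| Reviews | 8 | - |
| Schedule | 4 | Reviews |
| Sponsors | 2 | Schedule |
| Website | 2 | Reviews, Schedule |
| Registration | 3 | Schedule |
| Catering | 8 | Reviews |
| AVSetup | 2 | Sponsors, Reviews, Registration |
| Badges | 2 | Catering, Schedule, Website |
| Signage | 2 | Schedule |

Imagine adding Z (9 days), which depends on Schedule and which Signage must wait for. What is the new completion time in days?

23

Originally the job takes 18 days.
With Z inserted, Signage now waits for max(Schedule, Z).
New critical path: Reviews→Schedule→Z→Signage = 8+4+9+2 = 23 ⇒ 23 days.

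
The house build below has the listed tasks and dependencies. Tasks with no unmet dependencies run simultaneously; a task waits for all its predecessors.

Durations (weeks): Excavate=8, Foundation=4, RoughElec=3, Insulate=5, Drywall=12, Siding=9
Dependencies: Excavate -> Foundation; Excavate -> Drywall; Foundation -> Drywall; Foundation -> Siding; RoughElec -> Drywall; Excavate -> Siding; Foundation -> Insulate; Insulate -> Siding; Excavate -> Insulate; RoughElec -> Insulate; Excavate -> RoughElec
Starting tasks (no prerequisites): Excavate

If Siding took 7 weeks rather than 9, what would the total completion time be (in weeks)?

Actual critical path: Excavate→Foundation→Insulate→Siding = 8+4+5+9 = 26 ⇒ 26 weeks.
Since Siding is critical, the -2 change carries straight to that chain (now 24 weeks).
No other chain overtakes it, so the finish is 24 weeks.

24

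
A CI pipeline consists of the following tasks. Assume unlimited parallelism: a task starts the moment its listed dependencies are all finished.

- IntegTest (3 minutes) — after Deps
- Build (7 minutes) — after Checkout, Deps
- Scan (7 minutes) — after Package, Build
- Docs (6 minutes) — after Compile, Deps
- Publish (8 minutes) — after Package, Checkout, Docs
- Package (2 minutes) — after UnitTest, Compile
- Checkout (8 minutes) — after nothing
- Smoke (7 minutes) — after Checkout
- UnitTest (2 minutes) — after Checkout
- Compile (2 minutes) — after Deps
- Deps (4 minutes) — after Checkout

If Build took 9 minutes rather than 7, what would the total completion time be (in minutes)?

As given, the longest chain is Checkout→Deps→Compile→Docs→Publish = 8+4+2+6+8 = 28, so the finish is 28 minutes.
Build has 2 minutes of float (longest path through it is 26).
The critical path is still Checkout→Deps→Compile→Docs→Publish; finish is now 28 minutes.

28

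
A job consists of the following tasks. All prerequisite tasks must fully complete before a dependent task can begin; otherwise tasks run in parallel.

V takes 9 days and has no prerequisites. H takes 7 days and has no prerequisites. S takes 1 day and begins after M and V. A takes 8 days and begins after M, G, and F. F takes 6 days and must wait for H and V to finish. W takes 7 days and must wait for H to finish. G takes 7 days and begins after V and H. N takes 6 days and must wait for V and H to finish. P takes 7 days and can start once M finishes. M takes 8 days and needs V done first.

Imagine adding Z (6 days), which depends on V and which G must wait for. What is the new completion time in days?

30

Originally the job takes 25 days.
With Z inserted, G now waits for max(V, H, Z).
New critical path: V→Z→G→A = 9+6+7+8 = 30 ⇒ 30 days.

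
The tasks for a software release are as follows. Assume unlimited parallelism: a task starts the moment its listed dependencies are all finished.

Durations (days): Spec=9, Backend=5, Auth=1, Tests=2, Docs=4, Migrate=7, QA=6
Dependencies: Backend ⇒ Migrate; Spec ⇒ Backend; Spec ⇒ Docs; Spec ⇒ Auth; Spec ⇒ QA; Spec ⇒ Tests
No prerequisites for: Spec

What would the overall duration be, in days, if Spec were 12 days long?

24

Baseline: Spec→Backend→Migrate = 9+5+7 = 21 → 21 days.
Spec lies on that path, so at 12 days the path becomes 24 days.
That remains the longest chain; total 24 days.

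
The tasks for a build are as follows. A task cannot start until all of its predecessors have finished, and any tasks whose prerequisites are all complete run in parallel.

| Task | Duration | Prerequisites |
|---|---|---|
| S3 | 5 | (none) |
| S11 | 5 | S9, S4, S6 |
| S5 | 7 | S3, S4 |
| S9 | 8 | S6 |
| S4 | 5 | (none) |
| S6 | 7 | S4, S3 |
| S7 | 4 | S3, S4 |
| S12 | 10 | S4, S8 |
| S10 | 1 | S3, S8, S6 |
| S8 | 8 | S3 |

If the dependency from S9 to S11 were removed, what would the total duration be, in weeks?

23

Original critical path: S3→S6→S9→S11 = 5+7+8+5 = 25 ⇒ 25 weeks.
Without S9→S11, S11's earliest start moves from 20 to 12.
After: S3→S8→S12 = 5+8+10 = 23 → 23 weeks.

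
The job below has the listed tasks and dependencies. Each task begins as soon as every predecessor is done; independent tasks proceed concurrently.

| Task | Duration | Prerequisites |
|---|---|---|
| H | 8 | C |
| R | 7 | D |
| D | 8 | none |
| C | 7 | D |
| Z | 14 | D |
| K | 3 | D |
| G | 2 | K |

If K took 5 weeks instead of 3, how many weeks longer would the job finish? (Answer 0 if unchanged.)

0

Baseline: D→C→H = 8+7+8 = 23 → 23 weeks.
The longest path through K is only 13 weeks, so K has float 10.
That remains the longest chain; total 23 weeks.
Change in finish: 23 − 23 = +0 weeks.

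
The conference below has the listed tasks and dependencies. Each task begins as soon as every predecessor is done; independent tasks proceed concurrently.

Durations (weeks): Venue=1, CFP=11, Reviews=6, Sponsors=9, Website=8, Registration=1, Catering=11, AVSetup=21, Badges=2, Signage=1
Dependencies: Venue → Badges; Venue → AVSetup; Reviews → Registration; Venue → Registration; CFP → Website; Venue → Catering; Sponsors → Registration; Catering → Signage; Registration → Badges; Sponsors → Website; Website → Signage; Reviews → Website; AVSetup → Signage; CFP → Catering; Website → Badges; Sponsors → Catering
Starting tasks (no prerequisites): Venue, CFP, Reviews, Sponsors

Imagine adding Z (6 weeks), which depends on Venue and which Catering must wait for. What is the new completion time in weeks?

Originally the plan takes 23 weeks.
With Z inserted, Catering now waits for max(CFP, Venue, Sponsors, Z).
New critical path: Venue→AVSetup→Signage = 1+21+1 = 23 ⇒ 23 weeks.

23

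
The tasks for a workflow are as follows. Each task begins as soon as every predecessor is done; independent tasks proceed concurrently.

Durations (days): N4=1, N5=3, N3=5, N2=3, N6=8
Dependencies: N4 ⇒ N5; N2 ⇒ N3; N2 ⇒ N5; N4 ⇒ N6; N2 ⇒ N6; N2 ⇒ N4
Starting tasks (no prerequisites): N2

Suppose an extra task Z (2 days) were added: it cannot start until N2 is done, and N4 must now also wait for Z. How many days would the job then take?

14

Originally the job takes 12 days.
With Z inserted, N4 now waits for max(N2, Z).
New critical path: N2→Z→N4→N6 = 3+2+1+8 = 14 ⇒ 14 days.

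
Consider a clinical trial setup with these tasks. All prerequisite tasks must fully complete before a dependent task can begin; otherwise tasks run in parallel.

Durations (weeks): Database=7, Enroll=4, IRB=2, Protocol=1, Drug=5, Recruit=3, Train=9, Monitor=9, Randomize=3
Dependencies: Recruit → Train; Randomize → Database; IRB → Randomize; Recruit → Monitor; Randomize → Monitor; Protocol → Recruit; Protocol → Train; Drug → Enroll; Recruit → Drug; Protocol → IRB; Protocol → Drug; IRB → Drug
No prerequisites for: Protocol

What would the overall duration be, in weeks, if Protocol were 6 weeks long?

Critical path before the change: Protocol→IRB→Randomize→Monitor = 1+2+3+9 = 15 giving 15 weeks.
Since Protocol is critical, the +5 change carries straight to that chain (now 20 weeks).
The critical path is still Protocol→IRB→Randomize→Monitor; finish is now 20 weeks.

20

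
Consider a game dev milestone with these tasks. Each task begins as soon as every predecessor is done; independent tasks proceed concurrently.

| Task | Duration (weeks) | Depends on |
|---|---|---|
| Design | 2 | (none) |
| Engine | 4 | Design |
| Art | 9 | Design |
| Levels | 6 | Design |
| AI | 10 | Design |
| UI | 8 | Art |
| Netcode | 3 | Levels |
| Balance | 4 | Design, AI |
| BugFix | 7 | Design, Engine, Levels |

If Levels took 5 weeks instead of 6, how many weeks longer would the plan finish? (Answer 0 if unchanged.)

0

The binding path is Design→Art→UI = 2+9+8 = 19; finish at 19 weeks.
The longest path through Levels is only 15 weeks, so Levels has float 4.
No other chain overtakes it, so the finish is 19 weeks.
Change in finish: 19 − 19 = +0 weeks.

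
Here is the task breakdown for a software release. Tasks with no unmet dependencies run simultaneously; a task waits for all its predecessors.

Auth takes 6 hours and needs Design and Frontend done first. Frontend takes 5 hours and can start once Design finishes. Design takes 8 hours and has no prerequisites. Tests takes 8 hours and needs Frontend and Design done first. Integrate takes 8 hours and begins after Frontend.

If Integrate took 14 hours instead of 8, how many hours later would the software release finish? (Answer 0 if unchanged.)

6

Actual critical path: Design→Frontend→Integrate = 8+5+8 = 21 ⇒ 21 hours.
Integrate lies on that path, so at 14 hours the path becomes 27 hours.
No other chain overtakes it, so the finish is 27 hours.
Change in finish: 27 − 21 = +6 hours.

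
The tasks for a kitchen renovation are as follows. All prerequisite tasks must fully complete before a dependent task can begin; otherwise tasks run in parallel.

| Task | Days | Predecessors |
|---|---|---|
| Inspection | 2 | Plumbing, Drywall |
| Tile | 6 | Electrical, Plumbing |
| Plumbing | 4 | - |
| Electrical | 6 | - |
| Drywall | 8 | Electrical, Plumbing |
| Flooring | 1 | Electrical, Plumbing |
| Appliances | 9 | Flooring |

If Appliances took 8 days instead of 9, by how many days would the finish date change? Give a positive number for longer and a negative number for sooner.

0

The binding path is Electrical→Flooring→Appliances = 6+1+9 = 16; finish at 16 days.
Appliances is on the critical path; changing it to 8 makes that path 15 days.
The binding chain switches to Electrical→Drywall→Inspection = 6+8+2 = 16; finish 16 days.
Change in finish: 16 − 16 = +0 days.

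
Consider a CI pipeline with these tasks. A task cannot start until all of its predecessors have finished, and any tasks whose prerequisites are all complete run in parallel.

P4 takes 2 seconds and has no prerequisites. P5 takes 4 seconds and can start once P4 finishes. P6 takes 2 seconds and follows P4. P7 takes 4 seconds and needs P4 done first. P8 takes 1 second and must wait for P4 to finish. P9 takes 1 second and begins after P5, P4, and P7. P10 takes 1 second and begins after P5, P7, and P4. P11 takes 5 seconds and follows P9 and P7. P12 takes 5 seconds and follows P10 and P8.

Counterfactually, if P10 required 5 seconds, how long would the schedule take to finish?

16

Baseline: P4→P5→P10→P12 = 2+4+1+5 = 12 → 12 seconds.
Since P10 is critical, the +4 change carries straight to that chain (now 16 seconds).
No other chain overtakes it, so the finish is 16 seconds.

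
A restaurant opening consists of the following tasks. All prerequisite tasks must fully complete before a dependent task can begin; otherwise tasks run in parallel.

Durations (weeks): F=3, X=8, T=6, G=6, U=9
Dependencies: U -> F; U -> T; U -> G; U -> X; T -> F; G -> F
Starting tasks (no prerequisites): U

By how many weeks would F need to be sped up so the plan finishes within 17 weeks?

1

Current finish: 18 weeks; target: 17.
F is on every critical path, so each week cut from F cuts the finish by one (this holds down to a finish of 17).
Need 18 − 17 = 1 week off F → F becomes 2 weeks, finish becomes 17.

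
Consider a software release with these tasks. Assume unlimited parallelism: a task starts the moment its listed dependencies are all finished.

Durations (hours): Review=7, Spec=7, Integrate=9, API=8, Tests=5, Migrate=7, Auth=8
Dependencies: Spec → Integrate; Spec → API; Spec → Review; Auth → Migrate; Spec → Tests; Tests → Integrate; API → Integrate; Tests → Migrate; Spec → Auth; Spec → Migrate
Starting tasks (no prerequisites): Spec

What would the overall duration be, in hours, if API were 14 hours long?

As given, the longest chain is Spec→API→Integrate = 7+8+9 = 24, so the finish is 24 hours.
API is on the critical path; changing it to 14 makes that path 30 hours.
That remains the longest chain; total 30 hours.

30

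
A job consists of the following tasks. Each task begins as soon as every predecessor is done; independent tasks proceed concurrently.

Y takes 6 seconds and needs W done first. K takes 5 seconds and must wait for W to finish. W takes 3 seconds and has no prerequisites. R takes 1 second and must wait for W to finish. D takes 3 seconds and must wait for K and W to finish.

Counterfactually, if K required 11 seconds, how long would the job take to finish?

As given, the longest chain is W→K→D = 3+5+3 = 11, so the finish is 11 seconds.
K is on the critical path; changing it to 11 makes that path 17 seconds.
That remains the longest chain; total 17 seconds.

17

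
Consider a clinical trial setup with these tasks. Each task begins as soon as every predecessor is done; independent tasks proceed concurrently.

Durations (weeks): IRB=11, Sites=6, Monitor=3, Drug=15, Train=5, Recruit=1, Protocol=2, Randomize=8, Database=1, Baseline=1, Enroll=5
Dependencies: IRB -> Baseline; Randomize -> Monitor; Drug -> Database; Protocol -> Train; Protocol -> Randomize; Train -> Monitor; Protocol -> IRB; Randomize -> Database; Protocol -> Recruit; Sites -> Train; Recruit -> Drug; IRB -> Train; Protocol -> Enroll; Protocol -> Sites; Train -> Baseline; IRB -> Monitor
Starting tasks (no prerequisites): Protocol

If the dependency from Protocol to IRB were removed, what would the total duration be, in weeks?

19

Before: longest chain Protocol→IRB→Train→Monitor = 2+11+5+3 = 21, finish 21.
Without Protocol→IRB, IRB's earliest start moves from 2 to 0.
After: Protocol→Recruit→Drug→Database = 2+1+15+1 = 19 → 19 weeks.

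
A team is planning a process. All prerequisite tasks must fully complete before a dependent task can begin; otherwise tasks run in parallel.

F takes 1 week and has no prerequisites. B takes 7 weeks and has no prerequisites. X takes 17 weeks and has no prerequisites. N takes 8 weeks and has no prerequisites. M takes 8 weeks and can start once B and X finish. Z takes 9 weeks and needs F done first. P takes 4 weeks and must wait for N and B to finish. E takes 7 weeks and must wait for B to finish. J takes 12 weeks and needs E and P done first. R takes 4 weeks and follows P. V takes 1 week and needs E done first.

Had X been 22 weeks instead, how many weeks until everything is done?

30

As given, the longest chain is B→E→J = 7+7+12 = 26, so the finish is 26 weeks.
X has 1 week of float (longest path through it is 25).
Now X→M = 22+8 = 30 is longest, so the finish becomes 30 weeks.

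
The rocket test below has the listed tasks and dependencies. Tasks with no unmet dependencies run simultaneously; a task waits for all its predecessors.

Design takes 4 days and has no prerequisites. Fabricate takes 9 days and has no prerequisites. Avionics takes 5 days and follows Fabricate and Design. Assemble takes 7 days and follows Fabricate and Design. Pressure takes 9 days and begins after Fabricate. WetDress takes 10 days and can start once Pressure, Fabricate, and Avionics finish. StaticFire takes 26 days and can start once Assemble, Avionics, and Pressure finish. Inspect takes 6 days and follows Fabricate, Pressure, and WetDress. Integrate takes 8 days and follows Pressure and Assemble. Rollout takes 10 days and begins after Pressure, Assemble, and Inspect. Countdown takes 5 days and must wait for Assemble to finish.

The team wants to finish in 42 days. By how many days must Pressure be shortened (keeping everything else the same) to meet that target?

2

Current finish: 44 days; target: 42.
Pressure is on every critical path, so each day cut from Pressure cuts the finish by one (this holds down to a finish of 42).
Need 44 − 42 = 2 days off Pressure → Pressure becomes 7 days, finish becomes 42.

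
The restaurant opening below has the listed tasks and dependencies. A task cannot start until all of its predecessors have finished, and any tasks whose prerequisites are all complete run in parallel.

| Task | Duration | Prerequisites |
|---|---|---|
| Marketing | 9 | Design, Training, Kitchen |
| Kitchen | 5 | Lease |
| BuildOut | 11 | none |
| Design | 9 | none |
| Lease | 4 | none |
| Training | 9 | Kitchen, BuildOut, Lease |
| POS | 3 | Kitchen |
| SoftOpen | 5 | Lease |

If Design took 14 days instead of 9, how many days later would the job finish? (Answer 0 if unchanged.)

Critical path before the change: BuildOut→Training→Marketing = 11+9+9 = 29 giving 29 days.
The longest path through Design is only 18 days, so Design has float 11.
No other chain overtakes it, so the finish is 29 days.
Change in finish: 29 − 29 = +0 days.

0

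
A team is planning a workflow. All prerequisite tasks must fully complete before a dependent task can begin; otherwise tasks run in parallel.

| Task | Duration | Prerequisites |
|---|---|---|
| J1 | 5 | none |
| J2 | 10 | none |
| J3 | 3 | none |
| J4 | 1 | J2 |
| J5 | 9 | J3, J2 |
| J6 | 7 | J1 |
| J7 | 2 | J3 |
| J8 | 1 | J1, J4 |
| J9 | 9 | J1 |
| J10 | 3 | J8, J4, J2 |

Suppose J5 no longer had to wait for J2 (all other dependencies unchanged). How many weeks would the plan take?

Before: longest chain J2→J5 = 10+9 = 19, finish 19.
Without J2→J5, J5's earliest start moves from 10 to 3.
After: J2→J4→J8→J10 = 10+1+1+3 = 15 → 15 weeks.

15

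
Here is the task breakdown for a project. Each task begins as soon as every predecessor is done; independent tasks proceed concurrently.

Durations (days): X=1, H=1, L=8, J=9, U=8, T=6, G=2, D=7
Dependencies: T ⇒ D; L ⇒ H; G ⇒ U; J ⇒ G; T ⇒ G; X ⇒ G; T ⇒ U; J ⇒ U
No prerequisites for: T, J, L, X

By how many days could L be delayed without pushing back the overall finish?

Critical path: J→G→U = 9+2+8 = 19, so the finish is 19 days.
L finishes as early as 8 and must finish by 18.
Float = 19 − 9 = 10.

10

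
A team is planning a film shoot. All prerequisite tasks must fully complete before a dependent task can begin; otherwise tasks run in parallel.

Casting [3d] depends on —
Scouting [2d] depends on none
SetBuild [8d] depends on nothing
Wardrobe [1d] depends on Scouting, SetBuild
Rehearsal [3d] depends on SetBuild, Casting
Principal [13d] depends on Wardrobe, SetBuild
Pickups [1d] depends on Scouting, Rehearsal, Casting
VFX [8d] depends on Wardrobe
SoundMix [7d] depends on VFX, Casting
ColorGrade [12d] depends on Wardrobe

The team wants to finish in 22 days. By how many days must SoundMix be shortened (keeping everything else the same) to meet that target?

Current finish: 24 days; target: 22.
SoundMix is on every critical path, so each day cut from SoundMix cuts the finish by one (this holds down to a finish of 22).
Need 24 − 22 = 2 days off SoundMix → SoundMix becomes 5 days, finish becomes 22.

2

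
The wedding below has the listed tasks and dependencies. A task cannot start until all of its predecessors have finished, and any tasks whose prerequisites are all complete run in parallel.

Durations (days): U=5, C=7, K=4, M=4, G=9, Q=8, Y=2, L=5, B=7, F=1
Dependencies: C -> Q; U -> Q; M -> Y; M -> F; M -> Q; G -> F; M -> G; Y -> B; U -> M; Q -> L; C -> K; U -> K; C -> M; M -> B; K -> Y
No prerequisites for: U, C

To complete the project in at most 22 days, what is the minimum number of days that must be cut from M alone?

Current finish: 24 days; target: 22.
M is on every critical path, so each day cut from M cuts the finish by one (this holds down to a finish of 21).
Need 24 − 22 = 2 days off M → M becomes 2 days, finish becomes 22.

2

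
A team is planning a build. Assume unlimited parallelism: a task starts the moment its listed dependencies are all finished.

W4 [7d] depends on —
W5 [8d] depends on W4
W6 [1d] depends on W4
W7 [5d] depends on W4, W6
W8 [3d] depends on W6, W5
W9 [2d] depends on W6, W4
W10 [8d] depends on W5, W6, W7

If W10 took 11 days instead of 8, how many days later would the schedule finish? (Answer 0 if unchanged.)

3

As given, the longest chain is W4→W5→W10 = 7+8+8 = 23, so the finish is 23 days.
W10 is on the critical path; changing it to 11 makes that path 26 days.
The critical path is still W4→W5→W10; finish is now 26 days.
Change in finish: 26 − 23 = +3 days.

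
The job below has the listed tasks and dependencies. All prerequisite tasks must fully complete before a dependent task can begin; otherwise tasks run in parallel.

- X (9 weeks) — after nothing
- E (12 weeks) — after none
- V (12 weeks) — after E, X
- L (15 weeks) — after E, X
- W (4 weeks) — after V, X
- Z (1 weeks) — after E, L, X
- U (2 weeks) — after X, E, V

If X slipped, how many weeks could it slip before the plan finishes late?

3

E→V→W = 12+12+4 = 28 sets the makespan at 28 weeks.
The longest chain containing X totals 25 weeks.
So X can slip 12 − 9 = 3 weeks.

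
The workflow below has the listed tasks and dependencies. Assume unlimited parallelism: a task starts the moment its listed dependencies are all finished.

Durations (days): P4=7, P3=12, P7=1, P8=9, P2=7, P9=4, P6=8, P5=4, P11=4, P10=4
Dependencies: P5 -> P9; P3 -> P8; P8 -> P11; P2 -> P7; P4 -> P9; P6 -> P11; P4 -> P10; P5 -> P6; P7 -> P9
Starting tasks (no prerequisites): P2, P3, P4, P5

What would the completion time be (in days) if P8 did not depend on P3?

16

Original critical path: P3→P8→P11 = 12+9+4 = 25 ⇒ 25 days.
Without P3→P8, P8's earliest start moves from 12 to 0.
The longest chain is now P5→P6→P11 = 4+8+4 = 16, so the schedule takes 16 days.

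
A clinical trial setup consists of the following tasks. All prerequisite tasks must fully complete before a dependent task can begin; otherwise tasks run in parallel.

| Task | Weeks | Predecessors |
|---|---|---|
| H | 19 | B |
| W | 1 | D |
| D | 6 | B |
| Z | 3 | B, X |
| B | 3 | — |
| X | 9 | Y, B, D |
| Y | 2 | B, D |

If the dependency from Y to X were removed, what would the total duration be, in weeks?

22

Before: longest chain B→D→Y→X→Z = 3+6+2+9+3 = 23, finish 23.
Without Y→X, X's earliest start moves from 11 to 9.
New critical path: B→H = 3+19 = 22 ⇒ 22 weeks.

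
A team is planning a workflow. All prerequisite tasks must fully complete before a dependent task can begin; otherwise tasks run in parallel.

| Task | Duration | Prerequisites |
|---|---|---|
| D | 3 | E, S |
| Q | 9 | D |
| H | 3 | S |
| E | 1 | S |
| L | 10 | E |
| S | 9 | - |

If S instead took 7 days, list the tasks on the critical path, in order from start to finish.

S, E, D, Q

The binding path is S→E→D→Q = 9+1+3+9 = 22; finish at 22 days.
S lies on that path, so at 7 days the path becomes 20 days.
No other chain overtakes it, so the finish is 20 days.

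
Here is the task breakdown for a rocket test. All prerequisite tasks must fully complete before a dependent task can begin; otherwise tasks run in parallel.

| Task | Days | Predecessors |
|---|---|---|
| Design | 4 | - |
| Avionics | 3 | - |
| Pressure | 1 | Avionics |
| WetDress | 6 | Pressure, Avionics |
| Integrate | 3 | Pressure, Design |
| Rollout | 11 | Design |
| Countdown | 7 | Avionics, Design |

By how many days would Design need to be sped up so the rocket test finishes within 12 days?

3

Current finish: 15 days; target: 12.
Design is on every critical path, so each day cut from Design cuts the finish by one (this holds down to a finish of 12).
Need 15 − 12 = 3 days off Design → Design becomes 1 day, finish becomes 12.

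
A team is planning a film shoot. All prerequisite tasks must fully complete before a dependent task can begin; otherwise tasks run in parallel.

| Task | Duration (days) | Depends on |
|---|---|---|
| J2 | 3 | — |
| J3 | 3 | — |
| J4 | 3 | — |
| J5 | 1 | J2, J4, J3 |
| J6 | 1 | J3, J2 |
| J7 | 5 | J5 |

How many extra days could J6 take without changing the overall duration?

J2→J5→J7 = 3+1+5 = 9 sets the makespan at 9 days.
Longest path through J6: 4 days (earliest finish 4, latest finish 9).
So J6 can slip 9 − 4 = 5 days.

5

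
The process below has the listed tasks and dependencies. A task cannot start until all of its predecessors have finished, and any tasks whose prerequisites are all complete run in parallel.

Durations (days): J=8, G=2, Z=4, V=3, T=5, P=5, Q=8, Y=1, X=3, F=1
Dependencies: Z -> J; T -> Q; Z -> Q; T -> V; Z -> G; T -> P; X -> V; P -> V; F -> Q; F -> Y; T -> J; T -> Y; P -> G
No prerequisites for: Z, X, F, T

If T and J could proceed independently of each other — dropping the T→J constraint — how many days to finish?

13

Before: longest chain T→Q = 5+8 = 13, finish 13.
Without T→J, J's earliest start moves from 5 to 4.
After: T→Q = 5+8 = 13 → 13 days.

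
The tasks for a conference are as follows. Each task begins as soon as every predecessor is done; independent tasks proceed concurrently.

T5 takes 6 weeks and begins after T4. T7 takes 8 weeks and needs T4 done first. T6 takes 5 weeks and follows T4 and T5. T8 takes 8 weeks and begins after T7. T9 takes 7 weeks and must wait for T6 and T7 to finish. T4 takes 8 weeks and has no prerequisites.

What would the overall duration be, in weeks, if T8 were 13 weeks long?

As given, the longest chain is T4→T5→T6→T9 = 8+6+5+7 = 26, so the finish is 26 weeks.
T8 is off the critical path — its longest chain is 24 weeks, giving 2 of slack.
New critical path: T4→T7→T8 = 8+8+13 = 29 ⇒ 29 weeks.

29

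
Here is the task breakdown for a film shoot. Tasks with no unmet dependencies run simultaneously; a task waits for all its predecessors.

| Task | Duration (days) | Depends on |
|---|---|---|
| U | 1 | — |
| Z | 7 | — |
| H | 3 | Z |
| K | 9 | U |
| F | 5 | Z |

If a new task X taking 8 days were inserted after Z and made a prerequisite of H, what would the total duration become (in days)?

Originally the job takes 12 days.
With X inserted, H now waits for max(Z, X).
New critical path: Z→X→H = 7+8+3 = 18 ⇒ 18 days.

18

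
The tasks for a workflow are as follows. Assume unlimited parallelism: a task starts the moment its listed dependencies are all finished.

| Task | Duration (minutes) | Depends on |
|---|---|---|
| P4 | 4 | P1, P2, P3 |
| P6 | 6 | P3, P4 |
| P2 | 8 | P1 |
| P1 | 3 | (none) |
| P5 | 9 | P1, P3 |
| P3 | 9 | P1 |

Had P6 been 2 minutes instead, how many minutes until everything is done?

21

Critical path before the change: P1→P3→P4→P6 = 3+9+4+6 = 22 giving 22 minutes.
Since P6 is critical, the -4 change carries straight to that chain (now 18 minutes).
Now P1→P3→P5 = 3+9+9 = 21 is longest, so the finish becomes 21 minutes.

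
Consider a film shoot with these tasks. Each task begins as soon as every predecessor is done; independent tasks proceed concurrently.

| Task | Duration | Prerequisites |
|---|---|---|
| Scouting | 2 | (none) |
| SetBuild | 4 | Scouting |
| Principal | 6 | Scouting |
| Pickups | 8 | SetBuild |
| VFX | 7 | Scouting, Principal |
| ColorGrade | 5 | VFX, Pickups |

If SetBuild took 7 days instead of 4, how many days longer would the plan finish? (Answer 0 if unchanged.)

Actual critical path: Scouting→Principal→VFX→ColorGrade = 2+6+7+5 = 20 ⇒ 20 days.
SetBuild is off the critical path — its longest chain is 19 days, giving 1 of slack.
The binding chain switches to Scouting→SetBuild→Pickups→ColorGrade = 2+7+8+5 = 22; finish 22 days.
Change in finish: 22 − 20 = +2 days.

2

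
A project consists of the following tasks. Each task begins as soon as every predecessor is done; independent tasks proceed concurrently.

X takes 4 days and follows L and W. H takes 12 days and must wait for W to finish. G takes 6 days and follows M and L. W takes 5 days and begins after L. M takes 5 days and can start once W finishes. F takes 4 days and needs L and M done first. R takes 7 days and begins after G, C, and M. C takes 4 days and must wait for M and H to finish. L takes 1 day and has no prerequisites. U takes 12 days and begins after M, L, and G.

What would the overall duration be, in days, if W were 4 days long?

Actual critical path: L→W→H→C→R = 1+5+12+4+7 = 29 ⇒ 29 days.
Since W is critical, the -1 change carries straight to that chain (now 28 days).
No other chain overtakes it, so the finish is 28 days.

28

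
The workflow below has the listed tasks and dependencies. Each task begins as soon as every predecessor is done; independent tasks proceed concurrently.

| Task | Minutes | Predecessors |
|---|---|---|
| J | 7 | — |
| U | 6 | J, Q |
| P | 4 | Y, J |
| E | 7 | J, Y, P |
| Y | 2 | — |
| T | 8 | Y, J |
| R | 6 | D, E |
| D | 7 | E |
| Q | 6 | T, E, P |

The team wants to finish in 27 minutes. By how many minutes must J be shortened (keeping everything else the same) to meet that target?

4

Current finish: 31 minutes; target: 27.
J is on every critical path, so each minute cut from J cuts the finish by one (this holds down to a finish of 26).
Need 31 − 27 = 4 minutes off J → J becomes 3 minutes, finish becomes 27.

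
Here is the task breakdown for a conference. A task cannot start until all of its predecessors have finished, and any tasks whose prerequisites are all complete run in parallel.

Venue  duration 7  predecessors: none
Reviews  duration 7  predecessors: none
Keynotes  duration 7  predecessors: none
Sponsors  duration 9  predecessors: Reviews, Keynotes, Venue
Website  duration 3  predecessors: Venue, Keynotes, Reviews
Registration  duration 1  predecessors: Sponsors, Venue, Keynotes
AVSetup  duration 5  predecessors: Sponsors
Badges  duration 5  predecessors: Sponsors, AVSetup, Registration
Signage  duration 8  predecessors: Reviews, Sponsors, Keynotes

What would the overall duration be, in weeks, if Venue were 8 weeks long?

The binding path is Venue→Sponsors→AVSetup→Badges = 7+9+5+5 = 26; finish at 26 weeks.
Venue is on the critical path; changing it to 8 makes that path 27 weeks.
The critical path is still Venue→Sponsors→AVSetup→Badges; finish is now 27 weeks.

27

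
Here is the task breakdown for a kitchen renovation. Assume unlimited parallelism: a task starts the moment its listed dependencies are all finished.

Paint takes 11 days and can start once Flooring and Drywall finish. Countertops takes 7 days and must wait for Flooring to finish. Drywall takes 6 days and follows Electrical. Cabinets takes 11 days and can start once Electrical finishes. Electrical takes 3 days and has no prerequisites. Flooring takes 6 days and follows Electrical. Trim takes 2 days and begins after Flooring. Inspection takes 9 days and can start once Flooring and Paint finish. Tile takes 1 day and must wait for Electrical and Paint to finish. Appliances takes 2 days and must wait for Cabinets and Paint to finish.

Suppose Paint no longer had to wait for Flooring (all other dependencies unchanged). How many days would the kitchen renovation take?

29

Original critical path: Electrical→Drywall→Paint→Inspection = 3+6+11+9 = 29 ⇒ 29 days.
Dropping Flooring→Paint doesn't change Paint's earliest start (9); another predecessor still binds.
The longest chain is now Electrical→Drywall→Paint→Inspection = 3+6+11+9 = 29, so the kitchen renovation takes 29 days.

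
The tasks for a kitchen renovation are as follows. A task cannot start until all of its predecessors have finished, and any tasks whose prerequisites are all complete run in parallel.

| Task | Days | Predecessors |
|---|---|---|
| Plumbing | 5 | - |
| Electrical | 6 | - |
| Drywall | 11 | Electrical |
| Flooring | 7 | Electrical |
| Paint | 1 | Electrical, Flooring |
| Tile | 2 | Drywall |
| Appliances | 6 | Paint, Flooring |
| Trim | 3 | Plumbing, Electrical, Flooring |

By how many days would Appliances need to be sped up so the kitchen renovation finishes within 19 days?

Current finish: 20 days; target: 19.
Appliances is on every critical path, so each day cut from Appliances cuts the finish by one (this holds down to a finish of 19).
Need 20 − 19 = 1 day off Appliances → Appliances becomes 5 days, finish becomes 19.

1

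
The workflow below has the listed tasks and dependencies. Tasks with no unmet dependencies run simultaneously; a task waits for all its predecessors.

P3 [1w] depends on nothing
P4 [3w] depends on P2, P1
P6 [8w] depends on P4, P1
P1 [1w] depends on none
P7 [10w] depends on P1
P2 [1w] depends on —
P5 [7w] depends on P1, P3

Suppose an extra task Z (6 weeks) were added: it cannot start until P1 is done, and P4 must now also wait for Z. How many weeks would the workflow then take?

Originally the workflow takes 12 weeks.
With Z inserted, P4 now waits for max(P2, P1, Z).
New critical path: P1→Z→P4→P6 = 1+6+3+8 = 18 ⇒ 18 weeks.

18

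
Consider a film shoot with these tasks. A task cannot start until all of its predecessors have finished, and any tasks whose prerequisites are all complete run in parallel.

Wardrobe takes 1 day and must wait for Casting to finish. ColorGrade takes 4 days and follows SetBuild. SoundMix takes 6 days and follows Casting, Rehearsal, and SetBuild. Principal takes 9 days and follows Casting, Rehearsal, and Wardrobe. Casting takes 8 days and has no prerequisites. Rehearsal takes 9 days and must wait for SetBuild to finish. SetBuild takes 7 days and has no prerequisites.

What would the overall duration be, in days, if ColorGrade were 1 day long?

25

The binding path is SetBuild→Rehearsal→Principal = 7+9+9 = 25; finish at 25 days.
ColorGrade has 14 days of float (longest path through it is 11).
That remains the longest chain; total 25 days.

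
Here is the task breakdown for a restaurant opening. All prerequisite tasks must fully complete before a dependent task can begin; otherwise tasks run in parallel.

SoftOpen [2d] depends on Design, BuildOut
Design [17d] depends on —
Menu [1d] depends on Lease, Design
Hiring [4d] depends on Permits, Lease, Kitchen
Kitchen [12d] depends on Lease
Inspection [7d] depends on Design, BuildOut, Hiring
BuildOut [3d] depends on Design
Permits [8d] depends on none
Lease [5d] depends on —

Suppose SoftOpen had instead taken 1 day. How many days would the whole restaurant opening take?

Actual critical path: Lease→Kitchen→Hiring→Inspection = 5+12+4+7 = 28 ⇒ 28 days.
The longest path through SoftOpen is only 22 days, so SoftOpen has float 6.
The critical path is still Lease→Kitchen→Hiring→Inspection; finish is now 28 days.

28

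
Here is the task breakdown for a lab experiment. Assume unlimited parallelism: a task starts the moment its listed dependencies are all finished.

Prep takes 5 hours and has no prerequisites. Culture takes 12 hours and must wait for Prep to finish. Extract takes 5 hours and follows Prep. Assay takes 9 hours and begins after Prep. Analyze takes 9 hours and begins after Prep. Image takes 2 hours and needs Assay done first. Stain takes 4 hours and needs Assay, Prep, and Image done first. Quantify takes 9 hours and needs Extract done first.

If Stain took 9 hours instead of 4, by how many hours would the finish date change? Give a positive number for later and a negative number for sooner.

5

Critical path before the change: Prep→Assay→Image→Stain = 5+9+2+4 = 20 giving 20 hours.
Since Stain is critical, the +5 change carries straight to that chain (now 25 hours).
The critical path is still Prep→Assay→Image→Stain; finish is now 25 hours.
Change in finish: 25 − 20 = +5 hours.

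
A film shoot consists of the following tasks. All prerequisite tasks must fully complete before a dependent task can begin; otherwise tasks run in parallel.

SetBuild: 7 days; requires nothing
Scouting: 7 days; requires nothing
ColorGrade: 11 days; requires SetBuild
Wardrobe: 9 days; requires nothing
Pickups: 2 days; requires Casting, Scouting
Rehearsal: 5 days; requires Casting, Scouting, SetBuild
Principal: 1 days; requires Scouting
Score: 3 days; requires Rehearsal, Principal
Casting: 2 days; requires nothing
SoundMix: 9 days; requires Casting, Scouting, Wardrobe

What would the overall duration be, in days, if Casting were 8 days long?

Baseline: SetBuild→ColorGrade = 7+11 = 18 → 18 days.
The longest path through Casting is only 11 days, so Casting has float 7.
No other chain overtakes it, so the finish is 18 days.

18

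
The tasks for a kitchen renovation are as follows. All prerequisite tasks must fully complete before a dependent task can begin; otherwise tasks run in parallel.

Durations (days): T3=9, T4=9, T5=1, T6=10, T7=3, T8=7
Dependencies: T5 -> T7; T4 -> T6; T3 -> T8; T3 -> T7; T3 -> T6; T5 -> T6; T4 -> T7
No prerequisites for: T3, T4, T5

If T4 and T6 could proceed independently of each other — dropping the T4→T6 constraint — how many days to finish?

Original critical path: T3→T6 = 9+10 = 19 ⇒ 19 days.
Dropping T4→T6 doesn't change T6's earliest start (9); another predecessor still binds.
After: T3→T6 = 9+10 = 19 → 19 days.

19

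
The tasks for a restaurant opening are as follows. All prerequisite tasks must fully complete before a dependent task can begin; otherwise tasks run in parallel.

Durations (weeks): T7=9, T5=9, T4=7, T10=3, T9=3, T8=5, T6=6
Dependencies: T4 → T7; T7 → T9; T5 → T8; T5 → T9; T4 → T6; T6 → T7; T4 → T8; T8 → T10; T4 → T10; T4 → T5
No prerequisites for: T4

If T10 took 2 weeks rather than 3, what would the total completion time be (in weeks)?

Critical path before the change: T4→T6→T7→T9 = 7+6+9+3 = 25 giving 25 weeks.
T10 is off the critical path — its longest chain is 24 weeks, giving 1 of slack.
The critical path is still T4→T6→T7→T9; finish is now 25 weeks.

25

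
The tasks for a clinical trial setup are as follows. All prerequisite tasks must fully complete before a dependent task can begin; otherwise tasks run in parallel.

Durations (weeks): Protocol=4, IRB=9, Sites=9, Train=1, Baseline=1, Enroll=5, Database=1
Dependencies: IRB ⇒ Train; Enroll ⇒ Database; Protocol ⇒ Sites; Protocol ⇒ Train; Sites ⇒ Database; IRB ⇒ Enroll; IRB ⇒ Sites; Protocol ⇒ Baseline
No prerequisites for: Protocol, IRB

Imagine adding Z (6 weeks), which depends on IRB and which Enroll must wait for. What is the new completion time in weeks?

Originally the clinical trial setup takes 19 weeks.
With Z inserted, Enroll now waits for max(IRB, Z).
New critical path: IRB→Z→Enroll→Database = 9+6+5+1 = 21 ⇒ 21 weeks.

21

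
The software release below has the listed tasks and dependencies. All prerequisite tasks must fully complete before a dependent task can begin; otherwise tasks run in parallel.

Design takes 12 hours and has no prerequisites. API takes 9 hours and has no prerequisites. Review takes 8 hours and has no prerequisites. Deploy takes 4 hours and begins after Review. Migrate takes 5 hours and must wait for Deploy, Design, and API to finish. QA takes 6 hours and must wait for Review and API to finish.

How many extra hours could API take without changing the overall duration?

Design→Migrate = 12+5 = 17 sets the makespan at 17 hours.
Longest path through API: 15 hours (earliest finish 9, latest finish 11).
So API can slip 11 − 9 = 2 hours.

2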